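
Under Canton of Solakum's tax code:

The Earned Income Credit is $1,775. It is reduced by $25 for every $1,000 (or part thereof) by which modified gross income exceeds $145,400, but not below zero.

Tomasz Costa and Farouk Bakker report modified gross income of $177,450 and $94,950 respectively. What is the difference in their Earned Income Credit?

$825

Tomasz ($177,450): Earned Income Credit: income exceeds $145,400 by $32,050, which is 33 full-or-partial $1,000 increments; reduction = 33 × $25 = $825, leaving $950.
Farouk ($94,950): Earned Income Credit: $94,950 is at or below the $145,400 threshold, so the full $1,775 applies.
Difference: |$950 − $1,775| = $825.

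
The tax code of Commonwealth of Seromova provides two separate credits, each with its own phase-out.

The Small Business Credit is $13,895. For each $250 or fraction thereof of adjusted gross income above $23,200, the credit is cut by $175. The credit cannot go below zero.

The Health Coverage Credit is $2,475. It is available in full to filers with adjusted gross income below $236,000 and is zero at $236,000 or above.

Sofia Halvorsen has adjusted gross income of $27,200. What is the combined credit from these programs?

$13,570

Small Business Credit: income exceeds $23,200 by $4,000, which is 16 full-or-partial $250 increments; reduction = 16 × $175 = $2,800, leaving $11,095.
Health Coverage Credit: $27,200 is below the $236,000 cutoff, so the full $2,475 applies.
Total: $11,095 + $2,475 = $13,570.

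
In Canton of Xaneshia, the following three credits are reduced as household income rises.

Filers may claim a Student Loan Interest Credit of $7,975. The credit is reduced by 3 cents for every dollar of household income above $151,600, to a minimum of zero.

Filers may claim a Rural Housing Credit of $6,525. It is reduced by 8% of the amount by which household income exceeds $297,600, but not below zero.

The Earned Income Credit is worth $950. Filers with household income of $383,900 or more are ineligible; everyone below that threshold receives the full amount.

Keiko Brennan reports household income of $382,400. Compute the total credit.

Student Loan Interest Credit: 3% of the $230,800 excess over $151,600 is $6,924; credit = $7,975 − $6,924 = $1,051.
Rural Housing Credit: 8% of the $84,800 excess over $297,600 is $6,784 ≥ base, so the credit is $0.
Earned Income Credit: $382,400 is below the $383,900 cutoff, so the full $950 applies.
Total: $1,051 + $0 + $950 = $2,001.

$2,001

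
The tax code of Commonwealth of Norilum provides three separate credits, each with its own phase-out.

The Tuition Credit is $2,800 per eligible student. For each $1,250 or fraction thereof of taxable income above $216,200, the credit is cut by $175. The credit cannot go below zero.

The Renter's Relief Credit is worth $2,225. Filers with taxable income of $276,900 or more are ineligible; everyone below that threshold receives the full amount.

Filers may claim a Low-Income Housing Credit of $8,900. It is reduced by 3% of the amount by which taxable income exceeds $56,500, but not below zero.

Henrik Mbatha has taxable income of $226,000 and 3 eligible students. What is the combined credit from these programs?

Tuition Credit: base = 3 × $2,800 = $8,400. income exceeds $216,200 by $9,800, which is 8 full-or-partial $1,250 increments; reduction = 8 × $175 = $1,400, leaving $7,000.
Renter's Relief Credit: $226,000 is below the $276,900 cutoff, so the full $2,225 applies.
Low-Income Housing Credit: 3% of the $169,500 excess over $56,500 is $5,085; credit = $8,900 − $5,085 = $3,815.
Total: $7,000 + $2,225 + $3,815 = $13,040.

$13,040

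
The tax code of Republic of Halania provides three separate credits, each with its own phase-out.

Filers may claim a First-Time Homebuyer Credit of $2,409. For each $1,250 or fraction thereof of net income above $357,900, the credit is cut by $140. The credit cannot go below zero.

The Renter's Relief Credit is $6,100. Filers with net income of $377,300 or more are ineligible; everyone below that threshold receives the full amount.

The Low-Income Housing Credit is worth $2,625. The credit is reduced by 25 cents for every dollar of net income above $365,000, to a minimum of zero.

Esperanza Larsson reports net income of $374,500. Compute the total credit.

First-Time Homebuyer Credit: income exceeds $357,900 by $16,600, which is 14 full-or-partial $1,250 increments; reduction = 14 × $140 = $1,960, leaving $449.
Renter's Relief Credit: $374,500 is below the $377,300 cutoff, so the full $6,100 applies.
Low-Income Housing Credit: 25% of the $9,500 excess over $365,000 is $2,375; credit = $2,625 − $2,375 = $250.
Total: $449 + $6,100 + $250 = $6,799.

$6,799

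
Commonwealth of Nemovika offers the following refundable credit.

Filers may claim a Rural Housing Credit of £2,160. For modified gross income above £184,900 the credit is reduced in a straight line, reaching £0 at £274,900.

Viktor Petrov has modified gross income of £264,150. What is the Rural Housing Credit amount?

Rural Housing Credit: £264,150 is £79,250 into a £90,000 phase-out range, leaving 10,750/90,000 of the credit: £2,160 × 10,750/90,000 = £258.

£258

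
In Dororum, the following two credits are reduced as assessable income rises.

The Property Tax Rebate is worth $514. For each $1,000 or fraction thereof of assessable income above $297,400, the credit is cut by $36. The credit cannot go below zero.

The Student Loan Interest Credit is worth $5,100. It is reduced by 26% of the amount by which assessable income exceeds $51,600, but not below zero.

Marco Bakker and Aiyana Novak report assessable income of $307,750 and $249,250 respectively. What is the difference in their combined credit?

Marco ($307,750): Property Tax Rebate: income exceeds $297,400 by $10,350, which is 11 full-or-partial $1,000 increments; reduction = 11 × $36 = $396, leaving $118. Student Loan Interest Credit: 26% of the $256,150 excess over $51,600 is $66,599 ≥ base, so the credit is $0. total $118 + $0 = $118
Aiyana ($249,250): Property Tax Rebate: $249,250 is at or below the $297,400 threshold, so the full $514 applies. Student Loan Interest Credit: 26% of the $197,650 excess over $51,600 is $51,389 ≥ base, so the credit is $0. total $514 + $0 = $514
Difference: |$118 − $514| = $396.

$396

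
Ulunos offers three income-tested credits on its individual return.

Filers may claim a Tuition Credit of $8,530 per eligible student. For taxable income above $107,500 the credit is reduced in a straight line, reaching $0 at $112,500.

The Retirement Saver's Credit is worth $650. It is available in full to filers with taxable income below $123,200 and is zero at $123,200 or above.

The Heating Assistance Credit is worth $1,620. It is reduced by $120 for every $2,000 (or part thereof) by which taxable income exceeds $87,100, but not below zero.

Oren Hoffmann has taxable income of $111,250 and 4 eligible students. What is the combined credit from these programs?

$9,240

Tuition Credit: base = 4 × $8,530 = $34,120. $111,250 is $3,750 into a $5,000 phase-out range, leaving 1,250/5,000 of the credit: $34,120 × 1,250/5,000 = $8,530.
Retirement Saver's Credit: $111,250 is below the $123,200 cutoff, so the full $650 applies.
Heating Assistance Credit: income exceeds $87,100 by $24,150, which is 13 full-or-partial $2,000 increments; reduction = 13 × $120 = $1,560, leaving $60.
Total: $8,530 + $650 + $60 = $9,240.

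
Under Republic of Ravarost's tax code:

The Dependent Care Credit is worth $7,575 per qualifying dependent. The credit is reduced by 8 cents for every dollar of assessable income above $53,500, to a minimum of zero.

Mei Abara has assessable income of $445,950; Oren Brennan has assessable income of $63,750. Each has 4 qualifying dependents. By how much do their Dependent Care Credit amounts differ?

$29,480

Mei ($445,950): Dependent Care Credit: base = 4 × $7,575 = $30,300. 8% of the $392,450 excess over $53,500 is $31,396 ≥ base, so the credit is $0.
Oren ($63,750): Dependent Care Credit: base = 4 × $7,575 = $30,300. 8% of the $10,250 excess over $53,500 is $820; credit = $30,300 − $820 = $29,480.
Difference: |$0 − $29,480| = $29,480.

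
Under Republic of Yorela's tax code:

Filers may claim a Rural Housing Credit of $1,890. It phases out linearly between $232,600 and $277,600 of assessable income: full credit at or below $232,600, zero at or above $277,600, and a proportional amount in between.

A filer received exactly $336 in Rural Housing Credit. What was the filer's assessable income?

$269,600

$336 is 336/1,890 of the full $1,890, so 1,554/1,890 of the $45,000 range has been used: income = $232,600 + $45,000 × 1,554/1,890 = $269,600.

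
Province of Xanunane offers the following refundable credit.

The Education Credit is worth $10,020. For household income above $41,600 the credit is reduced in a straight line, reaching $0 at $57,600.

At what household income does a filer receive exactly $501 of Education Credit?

$501 is 501/10,020 of the full $10,020, so 9,519/10,020 of the $16,000 range has been used: income = $41,600 + $16,000 × 9,519/10,020 = $56,800.

$56,800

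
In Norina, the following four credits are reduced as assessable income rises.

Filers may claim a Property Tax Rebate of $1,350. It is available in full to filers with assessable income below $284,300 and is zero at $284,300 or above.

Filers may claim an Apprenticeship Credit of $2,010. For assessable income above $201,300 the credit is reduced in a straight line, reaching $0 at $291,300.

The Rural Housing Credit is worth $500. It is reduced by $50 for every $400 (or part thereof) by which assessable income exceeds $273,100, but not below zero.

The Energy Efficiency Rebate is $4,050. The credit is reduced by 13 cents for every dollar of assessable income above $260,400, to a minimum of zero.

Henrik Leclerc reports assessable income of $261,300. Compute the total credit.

Property Tax Rebate: $261,300 is below the $284,300 cutoff, so the full $1,350 applies.
Apprenticeship Credit: $261,300 is $60,000 into a $90,000 phase-out range, leaving 30,000/90,000 of the credit: $2,010 × 30,000/90,000 = $670.
Rural Housing Credit: $261,300 is at or below the $273,100 threshold, so the full $500 applies.
Energy Efficiency Rebate: 13% of the $900 excess over $260,400 is $117; credit = $4,050 − $117 = $3,933.
Total: $1,350 + $670 + $500 + $3,933 = $6,453.

$6,453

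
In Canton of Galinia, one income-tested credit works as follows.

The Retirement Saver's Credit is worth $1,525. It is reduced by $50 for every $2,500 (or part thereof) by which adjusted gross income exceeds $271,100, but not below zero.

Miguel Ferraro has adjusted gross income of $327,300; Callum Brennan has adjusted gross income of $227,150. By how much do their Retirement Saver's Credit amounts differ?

Miguel ($327,300): Retirement Saver's Credit: income exceeds $271,100 by $56,200, which is 23 full-or-partial $2,500 increments; reduction = 23 × $50 = $1,150, leaving $375.
Callum ($227,150): Retirement Saver's Credit: $227,150 is at or below the $271,100 threshold, so the full $1,525 applies.
Difference: |$375 − $1,525| = $1,150.

$1,150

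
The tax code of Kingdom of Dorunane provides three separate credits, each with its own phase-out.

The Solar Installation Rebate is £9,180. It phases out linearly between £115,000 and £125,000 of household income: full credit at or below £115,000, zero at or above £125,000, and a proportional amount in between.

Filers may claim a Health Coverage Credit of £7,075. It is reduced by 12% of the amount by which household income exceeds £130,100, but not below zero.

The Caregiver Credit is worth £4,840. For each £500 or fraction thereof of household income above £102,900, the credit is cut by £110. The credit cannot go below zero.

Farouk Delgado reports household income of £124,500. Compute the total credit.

Solar Installation Rebate: £124,500 is £9,500 into a £10,000 phase-out range, leaving 500/10,000 of the credit: £9,180 × 500/10,000 = £459.
Health Coverage Credit: £124,500 is at or below the £130,100 threshold, so the full £7,075 applies.
Caregiver Credit: income exceeds £102,900 by £21,600 → 44 increments × £110 = £4,840 ≥ base, so the credit is £0.
Total: £459 + £7,075 + £0 = £7,534.

£7,534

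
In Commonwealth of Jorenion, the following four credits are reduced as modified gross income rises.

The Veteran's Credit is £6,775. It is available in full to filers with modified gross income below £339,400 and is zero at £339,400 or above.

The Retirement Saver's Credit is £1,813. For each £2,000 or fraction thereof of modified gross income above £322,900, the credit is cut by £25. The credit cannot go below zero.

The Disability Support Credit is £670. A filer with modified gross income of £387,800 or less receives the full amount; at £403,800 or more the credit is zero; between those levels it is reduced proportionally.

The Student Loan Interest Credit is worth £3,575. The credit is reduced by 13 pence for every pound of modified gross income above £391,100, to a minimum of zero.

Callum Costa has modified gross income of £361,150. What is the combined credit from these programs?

Veteran's Credit: £361,150 meets or exceeds the £339,400 cutoff, so the credit is £0.
Retirement Saver's Credit: income exceeds £322,900 by £38,250, which is 20 full-or-partial £2,000 increments; reduction = 20 × £25 = £500, leaving £1,313.
Disability Support Credit: £361,150 is at or below the £387,800 threshold, so the full £670 applies.
Student Loan Interest Credit: £361,150 is at or below the £391,100 threshold, so the full £3,575 applies.
Total: £0 + £1,313 + £670 + £3,575 = £5,558.

£5,558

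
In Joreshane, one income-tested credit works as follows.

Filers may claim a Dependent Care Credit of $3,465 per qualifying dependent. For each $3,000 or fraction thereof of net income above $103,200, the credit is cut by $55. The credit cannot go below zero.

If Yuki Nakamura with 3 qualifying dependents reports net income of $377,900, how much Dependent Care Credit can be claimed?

Dependent Care Credit: base = 3 × $3,465 = $10,395. income exceeds $103,200 by $274,700, which is 92 full-or-partial $3,000 increments; reduction = 92 × $55 = $5,060, leaving $5,335.

$5,335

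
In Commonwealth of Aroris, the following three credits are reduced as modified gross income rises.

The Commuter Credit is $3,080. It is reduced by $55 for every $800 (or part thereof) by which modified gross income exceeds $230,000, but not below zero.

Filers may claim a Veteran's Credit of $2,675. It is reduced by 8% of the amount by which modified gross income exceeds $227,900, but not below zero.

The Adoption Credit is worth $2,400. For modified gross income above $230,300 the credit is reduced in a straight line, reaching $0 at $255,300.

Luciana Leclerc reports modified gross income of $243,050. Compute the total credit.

$4,784

Commuter Credit: income exceeds $230,000 by $13,050, which is 17 full-or-partial $800 increments; reduction = 17 × $55 = $935, leaving $2,145.
Veteran's Credit: 8% of the $15,150 excess over $227,900 is $1,212; credit = $2,675 − $1,212 = $1,463.
Adoption Credit: $243,050 is $12,750 into a $25,000 phase-out range, leaving 12,250/25,000 of the credit: $2,400 × 12,250/25,000 = $1,176.
Total: $2,145 + $1,463 + $1,176 = $4,784.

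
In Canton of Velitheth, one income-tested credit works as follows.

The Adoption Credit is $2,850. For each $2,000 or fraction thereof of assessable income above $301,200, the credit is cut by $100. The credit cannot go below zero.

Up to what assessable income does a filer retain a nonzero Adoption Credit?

After 28 increments the reduction is 28 × $100 = $2,800, leaving $50; one more increment wipes it out. Increment 28 ends at excess 28 × $2,000 = $56,000, so the highest qualifying income is $301,200 + $56,000 = $357,200.

$357,200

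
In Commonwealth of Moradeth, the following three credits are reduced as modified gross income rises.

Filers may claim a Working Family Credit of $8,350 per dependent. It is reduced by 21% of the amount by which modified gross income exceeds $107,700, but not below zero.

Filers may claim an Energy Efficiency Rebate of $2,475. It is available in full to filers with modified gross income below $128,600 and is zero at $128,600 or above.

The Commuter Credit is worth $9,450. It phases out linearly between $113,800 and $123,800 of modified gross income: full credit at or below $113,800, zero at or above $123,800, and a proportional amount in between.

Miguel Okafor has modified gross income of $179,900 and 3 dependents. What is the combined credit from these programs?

$9,888

Working Family Credit: base = 3 × $8,350 = $25,050. 21% of the $72,200 excess over $107,700 is $15,162; credit = $25,050 − $15,162 = $9,888.
Energy Efficiency Rebate: $179,900 meets or exceeds the $128,600 cutoff, so the credit is $0.
Commuter Credit: $179,900 is at or above $123,800, so the credit is $0.
Total: $9,888 + $0 + $0 = $9,888.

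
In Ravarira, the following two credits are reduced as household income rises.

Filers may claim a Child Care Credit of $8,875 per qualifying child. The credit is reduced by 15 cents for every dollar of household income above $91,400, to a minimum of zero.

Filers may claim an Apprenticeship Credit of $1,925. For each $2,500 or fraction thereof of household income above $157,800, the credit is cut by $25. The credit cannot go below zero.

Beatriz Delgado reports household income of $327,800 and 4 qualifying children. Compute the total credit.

Child Care Credit: base = 4 × $8,875 = $35,500. 15% of the $236,400 excess over $91,400 is $35,460; credit = $35,500 − $35,460 = $40.
Apprenticeship Credit: income exceeds $157,800 by $170,000, which is 68 full-or-partial $2,500 increments; reduction = 68 × $25 = $1,700, leaving $225.
Total: $40 + $225 = $265.

$265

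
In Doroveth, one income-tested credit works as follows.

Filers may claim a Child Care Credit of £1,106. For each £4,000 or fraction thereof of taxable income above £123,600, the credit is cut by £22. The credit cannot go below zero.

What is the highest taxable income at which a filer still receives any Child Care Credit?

After 50 increments the reduction is 50 × £22 = £1,100, leaving £6; one more increment wipes it out. Increment 50 ends at excess 50 × £4,000 = £200,000, so the highest qualifying income is £123,600 + £200,000 = £323,600.

£323,600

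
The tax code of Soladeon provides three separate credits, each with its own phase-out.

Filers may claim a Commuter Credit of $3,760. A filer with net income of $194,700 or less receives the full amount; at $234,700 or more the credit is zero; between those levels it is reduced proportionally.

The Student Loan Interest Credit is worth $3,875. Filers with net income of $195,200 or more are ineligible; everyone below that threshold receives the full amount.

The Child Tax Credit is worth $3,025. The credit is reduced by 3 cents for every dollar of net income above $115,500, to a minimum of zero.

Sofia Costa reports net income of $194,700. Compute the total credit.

Commuter Credit: $194,700 is at or below the $194,700 threshold, so the full $3,760 applies.
Student Loan Interest Credit: $194,700 is below the $195,200 cutoff, so the full $3,875 applies.
Child Tax Credit: 3% of the $79,200 excess over $115,500 is $2,376; credit = $3,025 − $2,376 = $649.
Total: $3,760 + $3,875 + $649 = $8,284.

$8,284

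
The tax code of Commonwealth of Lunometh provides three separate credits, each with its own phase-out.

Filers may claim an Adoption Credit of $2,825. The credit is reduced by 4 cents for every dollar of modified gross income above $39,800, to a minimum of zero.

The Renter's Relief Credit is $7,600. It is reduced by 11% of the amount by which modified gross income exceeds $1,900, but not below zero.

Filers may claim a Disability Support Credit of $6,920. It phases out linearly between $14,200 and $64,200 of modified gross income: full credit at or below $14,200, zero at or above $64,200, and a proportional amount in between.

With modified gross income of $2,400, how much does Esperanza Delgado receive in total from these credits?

$17,290

Adoption Credit: $2,400 is at or below the $39,800 threshold, so the full $2,825 applies.
Renter's Relief Credit: 11% of the $500 excess over $1,900 is $55; credit = $7,600 − $55 = $7,545.
Disability Support Credit: $2,400 is at or below the $14,200 threshold, so the full $6,920 applies.
Total: $2,825 + $7,545 + $6,920 = $17,290.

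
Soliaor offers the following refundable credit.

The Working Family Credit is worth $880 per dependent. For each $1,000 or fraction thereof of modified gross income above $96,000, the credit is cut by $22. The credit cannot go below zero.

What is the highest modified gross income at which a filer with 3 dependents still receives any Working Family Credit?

Full credit = 3 × $880 = $2,640.
After 119 increments the reduction is 119 × $22 = $2,618, leaving $22; one more increment wipes it out. Increment 119 ends at excess 119 × $1,000 = $119,000, so the highest qualifying income is $96,000 + $119,000 = $215,000.

$215,000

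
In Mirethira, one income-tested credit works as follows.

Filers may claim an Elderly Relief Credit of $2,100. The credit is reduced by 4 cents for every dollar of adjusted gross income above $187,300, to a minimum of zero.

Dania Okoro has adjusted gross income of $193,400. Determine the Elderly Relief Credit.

$1,856

Elderly Relief Credit: 4% of the $6,100 excess over $187,300 is $244; credit = $2,100 − $244 = $1,856.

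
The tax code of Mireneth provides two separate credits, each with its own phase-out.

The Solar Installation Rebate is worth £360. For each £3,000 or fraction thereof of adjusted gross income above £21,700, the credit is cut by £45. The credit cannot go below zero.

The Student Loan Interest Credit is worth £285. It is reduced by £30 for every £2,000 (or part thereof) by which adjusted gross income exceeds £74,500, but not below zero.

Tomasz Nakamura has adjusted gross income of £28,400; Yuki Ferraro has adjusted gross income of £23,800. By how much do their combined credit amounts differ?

Tomasz (£28,400): Solar Installation Rebate: income exceeds £21,700 by £6,700, which is 3 full-or-partial £3,000 increments; reduction = 3 × £45 = £135, leaving £225. Student Loan Interest Credit: £28,400 is at or below the £74,500 threshold, so the full £285 applies. total £225 + £285 = £510
Yuki (£23,800): Solar Installation Rebate: income exceeds £21,700 by £2,100, which is 1 full-or-partial £3,000 increment; reduction = 1 × £45 = £45, leaving £315. Student Loan Interest Credit: £23,800 is at or below the £74,500 threshold, so the full £285 applies. total £315 + £285 = £600
Difference: |£510 − £600| = £90.

£90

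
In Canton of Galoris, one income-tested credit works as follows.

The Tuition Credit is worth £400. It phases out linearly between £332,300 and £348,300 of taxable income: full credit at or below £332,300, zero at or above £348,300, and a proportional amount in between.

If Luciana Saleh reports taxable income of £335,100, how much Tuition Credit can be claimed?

£330

Tuition Credit: £335,100 is £2,800 into a £16,000 phase-out range, leaving 13,200/16,000 of the credit: £400 × 13,200/16,000 = £330.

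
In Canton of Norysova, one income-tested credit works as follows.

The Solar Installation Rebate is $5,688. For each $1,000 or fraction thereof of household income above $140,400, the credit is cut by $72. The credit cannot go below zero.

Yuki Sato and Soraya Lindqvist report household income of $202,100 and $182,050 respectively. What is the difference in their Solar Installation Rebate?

Yuki ($202,100): Solar Installation Rebate: income exceeds $140,400 by $61,700, which is 62 full-or-partial $1,000 increments; reduction = 62 × $72 = $4,464, leaving $1,224.
Soraya ($182,050): Solar Installation Rebate: income exceeds $140,400 by $41,650, which is 42 full-or-partial $1,000 increments; reduction = 42 × $72 = $3,024, leaving $2,664.
Difference: |$1,224 − $2,664| = $1,440.

$1,440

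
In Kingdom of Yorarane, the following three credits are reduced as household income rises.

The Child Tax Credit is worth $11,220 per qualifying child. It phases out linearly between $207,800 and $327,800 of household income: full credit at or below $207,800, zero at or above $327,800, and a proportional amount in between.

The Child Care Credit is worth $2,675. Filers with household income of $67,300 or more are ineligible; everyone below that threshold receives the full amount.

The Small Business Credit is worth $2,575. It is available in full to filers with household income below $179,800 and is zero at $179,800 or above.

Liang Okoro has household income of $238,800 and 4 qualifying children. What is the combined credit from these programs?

$33,286

Child Tax Credit: base = 4 × $11,220 = $44,880. $238,800 is $31,000 into a $120,000 phase-out range, leaving 89,000/120,000 of the credit: $44,880 × 89,000/120,000 = $33,286.
Child Care Credit: $238,800 meets or exceeds the $67,300 cutoff, so the credit is $0.
Small Business Credit: $238,800 meets or exceeds the $179,800 cutoff, so the credit is $0.
Total: $33,286 + $0 + $0 = $33,286.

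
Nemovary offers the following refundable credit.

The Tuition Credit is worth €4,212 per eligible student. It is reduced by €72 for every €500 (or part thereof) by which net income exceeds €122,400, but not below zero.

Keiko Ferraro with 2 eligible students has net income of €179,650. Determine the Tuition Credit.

€144

Tuition Credit: base = 2 × €4,212 = €8,424. income exceeds €122,400 by €57,250, which is 115 full-or-partial €500 increments; reduction = 115 × €72 = €8,280, leaving €144.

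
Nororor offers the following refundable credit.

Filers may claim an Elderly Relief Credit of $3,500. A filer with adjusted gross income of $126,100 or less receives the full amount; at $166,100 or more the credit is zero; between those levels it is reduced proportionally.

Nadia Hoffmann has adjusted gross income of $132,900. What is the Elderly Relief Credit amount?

Elderly Relief Credit: $132,900 is $6,800 into a $40,000 phase-out range, leaving 33,200/40,000 of the credit: $3,500 × 33,200/40,000 = $2,905.

$2,905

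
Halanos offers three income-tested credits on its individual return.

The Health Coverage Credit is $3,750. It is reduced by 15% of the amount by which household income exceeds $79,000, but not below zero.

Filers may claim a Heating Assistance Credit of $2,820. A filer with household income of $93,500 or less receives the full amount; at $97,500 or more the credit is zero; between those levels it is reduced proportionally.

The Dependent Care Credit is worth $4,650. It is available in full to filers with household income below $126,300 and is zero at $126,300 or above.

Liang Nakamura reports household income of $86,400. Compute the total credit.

Health Coverage Credit: 15% of the $7,400 excess over $79,000 is $1,110; credit = $3,750 − $1,110 = $2,640.
Heating Assistance Credit: $86,400 is at or below the $93,500 threshold, so the full $2,820 applies.
Dependent Care Credit: $86,400 is below the $126,300 cutoff, so the full $4,650 applies.
Total: $2,640 + $2,820 + $4,650 = $10,110.

$10,110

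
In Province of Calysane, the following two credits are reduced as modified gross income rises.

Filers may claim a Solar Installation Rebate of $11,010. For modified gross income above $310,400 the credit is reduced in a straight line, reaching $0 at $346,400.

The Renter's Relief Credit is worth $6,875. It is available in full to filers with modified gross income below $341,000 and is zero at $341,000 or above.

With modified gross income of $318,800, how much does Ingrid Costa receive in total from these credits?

$15,316

Solar Installation Rebate: $318,800 is $8,400 into a $36,000 phase-out range, leaving 27,600/36,000 of the credit: $11,010 × 27,600/36,000 = $8,441.
Renter's Relief Credit: $318,800 is below the $341,000 cutoff, so the full $6,875 applies.
Total: $8,441 + $6,875 = $15,316.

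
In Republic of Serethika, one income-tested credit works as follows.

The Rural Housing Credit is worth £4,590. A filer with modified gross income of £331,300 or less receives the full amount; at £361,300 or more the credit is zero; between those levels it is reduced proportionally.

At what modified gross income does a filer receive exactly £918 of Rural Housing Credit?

£918 is 918/4,590 of the full £4,590, so 3,672/4,590 of the £30,000 range has been used: income = £331,300 + £30,000 × 3,672/4,590 = £355,300.

£355,300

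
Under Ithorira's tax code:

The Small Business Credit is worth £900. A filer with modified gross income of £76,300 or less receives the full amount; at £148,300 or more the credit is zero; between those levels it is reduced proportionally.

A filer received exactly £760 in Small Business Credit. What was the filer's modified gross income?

£760 is 760/900 of the full £900, so 140/900 of the £72,000 range has been used: income = £76,300 + £72,000 × 140/900 = £87,500.

£87,500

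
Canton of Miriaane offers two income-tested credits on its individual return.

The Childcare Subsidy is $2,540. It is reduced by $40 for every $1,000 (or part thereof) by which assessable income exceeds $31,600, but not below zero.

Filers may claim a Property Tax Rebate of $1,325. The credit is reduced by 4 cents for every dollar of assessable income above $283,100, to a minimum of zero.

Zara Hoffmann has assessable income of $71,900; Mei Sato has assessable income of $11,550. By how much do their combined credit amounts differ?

$1,640

Zara ($71,900): Childcare Subsidy: income exceeds $31,600 by $40,300, which is 41 full-or-partial $1,000 increments; reduction = 41 × $40 = $1,640, leaving $900. Property Tax Rebate: $71,900 is at or below the $283,100 threshold, so the full $1,325 applies. total $900 + $1,325 = $2,225
Mei ($11,550): Childcare Subsidy: $11,550 is at or below the $31,600 threshold, so the full $2,540 applies. Property Tax Rebate: $11,550 is at or below the $283,100 threshold, so the full $1,325 applies. total $2,540 + $1,325 = $3,865
Difference: |$2,225 − $3,865| = $1,640.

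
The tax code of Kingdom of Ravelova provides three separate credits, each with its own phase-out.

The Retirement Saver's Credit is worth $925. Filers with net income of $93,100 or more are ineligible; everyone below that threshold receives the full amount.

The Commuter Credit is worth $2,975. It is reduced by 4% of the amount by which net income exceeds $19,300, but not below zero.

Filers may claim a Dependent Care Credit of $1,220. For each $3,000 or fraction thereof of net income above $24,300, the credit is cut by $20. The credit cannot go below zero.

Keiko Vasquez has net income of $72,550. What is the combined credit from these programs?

Retirement Saver's Credit: $72,550 is below the $93,100 cutoff, so the full $925 applies.
Commuter Credit: 4% of the $53,250 excess over $19,300 is $2,130; credit = $2,975 − $2,130 = $845.
Dependent Care Credit: income exceeds $24,300 by $48,250, which is 17 full-or-partial $3,000 increments; reduction = 17 × $20 = $340, leaving $880.
Total: $925 + $845 + $880 = $2,650.

$2,650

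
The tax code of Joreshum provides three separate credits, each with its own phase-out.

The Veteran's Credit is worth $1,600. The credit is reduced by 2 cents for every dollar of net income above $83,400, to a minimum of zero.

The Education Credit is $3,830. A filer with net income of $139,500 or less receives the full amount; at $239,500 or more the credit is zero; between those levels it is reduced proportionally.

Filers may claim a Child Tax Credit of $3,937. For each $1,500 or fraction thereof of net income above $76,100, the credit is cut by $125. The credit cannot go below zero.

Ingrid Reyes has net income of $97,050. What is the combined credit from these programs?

$7,344

Veteran's Credit: 2% of the $13,650 excess over $83,400 is $273; credit = $1,600 − $273 = $1,327.
Education Credit: $97,050 is at or below the $139,500 threshold, so the full $3,830 applies.
Child Tax Credit: income exceeds $76,100 by $20,950, which is 14 full-or-partial $1,500 increments; reduction = 14 × $125 = $1,750, leaving $2,187.
Total: $1,327 + $3,830 + $2,187 = $7,344.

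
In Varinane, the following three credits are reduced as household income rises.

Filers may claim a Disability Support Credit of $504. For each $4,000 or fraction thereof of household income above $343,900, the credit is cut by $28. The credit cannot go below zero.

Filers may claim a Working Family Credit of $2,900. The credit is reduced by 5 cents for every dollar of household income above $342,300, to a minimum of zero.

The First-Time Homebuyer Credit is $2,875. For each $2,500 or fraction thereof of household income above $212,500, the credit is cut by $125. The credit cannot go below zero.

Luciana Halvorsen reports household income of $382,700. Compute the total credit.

$1,104

Disability Support Credit: income exceeds $343,900 by $38,800, which is 10 full-or-partial $4,000 increments; reduction = 10 × $28 = $280, leaving $224.
Working Family Credit: 5% of the $40,400 excess over $342,300 is $2,020; credit = $2,900 − $2,020 = $880.
First-Time Homebuyer Credit: income exceeds $212,500 by $170,200 → 69 increments × $125 = $8,625 ≥ base, so the credit is $0.
Total: $224 + $880 + $0 = $1,104.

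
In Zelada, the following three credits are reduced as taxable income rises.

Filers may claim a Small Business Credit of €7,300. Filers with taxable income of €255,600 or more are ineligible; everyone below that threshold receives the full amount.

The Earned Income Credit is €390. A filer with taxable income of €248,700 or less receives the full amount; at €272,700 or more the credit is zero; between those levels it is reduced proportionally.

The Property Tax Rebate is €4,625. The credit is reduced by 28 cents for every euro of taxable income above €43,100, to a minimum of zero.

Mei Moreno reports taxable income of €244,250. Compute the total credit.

€7,690

Small Business Credit: €244,250 is below the €255,600 cutoff, so the full €7,300 applies.
Earned Income Credit: €244,250 is at or below the €248,700 threshold, so the full €390 applies.
Property Tax Rebate: 28% of the €201,150 excess over €43,100 is €56,322 ≥ base, so the credit is €0.
Total: €7,300 + €390 + €0 = €7,690.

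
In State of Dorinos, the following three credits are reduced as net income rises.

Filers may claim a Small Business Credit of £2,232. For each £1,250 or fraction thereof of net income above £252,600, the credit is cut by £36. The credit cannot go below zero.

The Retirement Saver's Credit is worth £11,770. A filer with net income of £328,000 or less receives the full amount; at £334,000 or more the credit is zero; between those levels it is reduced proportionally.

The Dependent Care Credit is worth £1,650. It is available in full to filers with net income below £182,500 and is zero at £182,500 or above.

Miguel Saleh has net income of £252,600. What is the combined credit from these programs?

Small Business Credit: £252,600 is at or below the £252,600 threshold, so the full £2,232 applies.
Retirement Saver's Credit: £252,600 is at or below the £328,000 threshold, so the full £11,770 applies.
Dependent Care Credit: £252,600 meets or exceeds the £182,500 cutoff, so the credit is £0.
Total: £2,232 + £11,770 + £0 = £14,002.

£14,002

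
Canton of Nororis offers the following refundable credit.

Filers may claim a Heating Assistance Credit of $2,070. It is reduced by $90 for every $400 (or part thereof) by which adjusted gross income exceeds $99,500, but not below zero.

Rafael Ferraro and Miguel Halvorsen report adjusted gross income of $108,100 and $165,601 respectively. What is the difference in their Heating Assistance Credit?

$90

Rafael ($108,100): Heating Assistance Credit: income exceeds $99,500 by $8,600, which is 22 full-or-partial $400 increments; reduction = 22 × $90 = $1,980, leaving $90.
Miguel ($165,601): Heating Assistance Credit: income exceeds $99,500 by $66,101 → 166 increments × $90 = $14,940 ≥ base, so the credit is $0.
Difference: |$90 − $0| = $90.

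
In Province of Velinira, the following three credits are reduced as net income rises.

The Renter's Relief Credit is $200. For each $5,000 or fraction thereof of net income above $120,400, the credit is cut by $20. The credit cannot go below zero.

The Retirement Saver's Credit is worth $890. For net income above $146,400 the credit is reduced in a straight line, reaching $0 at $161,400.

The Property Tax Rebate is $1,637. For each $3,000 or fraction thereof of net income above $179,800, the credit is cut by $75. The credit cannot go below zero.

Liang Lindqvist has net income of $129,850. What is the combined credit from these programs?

$2,687

Renter's Relief Credit: income exceeds $120,400 by $9,450, which is 2 full-or-partial $5,000 increments; reduction = 2 × $20 = $40, leaving $160.
Retirement Saver's Credit: $129,850 is at or below the $146,400 threshold, so the full $890 applies.
Property Tax Rebate: $129,850 is at or below the $179,800 threshold, so the full $1,637 applies.
Total: $160 + $890 + $1,637 = $2,687.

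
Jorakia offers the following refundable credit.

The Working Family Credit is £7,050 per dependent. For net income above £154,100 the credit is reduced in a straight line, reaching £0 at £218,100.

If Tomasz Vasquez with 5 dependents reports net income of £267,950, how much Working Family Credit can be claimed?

£0

Working Family Credit: base = 5 × £7,050 = £35,250. £267,950 is at or above £218,100, so the credit is £0.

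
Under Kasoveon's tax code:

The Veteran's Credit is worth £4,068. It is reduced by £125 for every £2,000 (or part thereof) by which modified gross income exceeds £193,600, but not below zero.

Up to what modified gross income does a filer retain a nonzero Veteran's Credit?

£257,600

After 32 increments the reduction is 32 × £125 = £4,000, leaving £68; one more increment wipes it out. Increment 32 ends at excess 32 × £2,000 = £64,000, so the highest qualifying income is £193,600 + £64,000 = £257,600.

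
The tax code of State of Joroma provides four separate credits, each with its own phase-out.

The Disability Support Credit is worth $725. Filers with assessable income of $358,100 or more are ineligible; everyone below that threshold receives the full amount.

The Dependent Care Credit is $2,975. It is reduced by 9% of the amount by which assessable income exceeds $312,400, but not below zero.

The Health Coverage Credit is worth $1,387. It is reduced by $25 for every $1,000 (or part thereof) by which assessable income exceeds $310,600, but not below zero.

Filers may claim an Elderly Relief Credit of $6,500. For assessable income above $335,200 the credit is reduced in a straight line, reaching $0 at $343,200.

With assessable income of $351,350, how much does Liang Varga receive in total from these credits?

Disability Support Credit: $351,350 is below the $358,100 cutoff, so the full $725 applies.
Dependent Care Credit: 9% of the $38,950 excess over $312,400 is $3,505.50 ≥ base, so the credit is $0.
Health Coverage Credit: income exceeds $310,600 by $40,750, which is 41 full-or-partial $1,000 increments; reduction = 41 × $25 = $1,025, leaving $362.
Elderly Relief Credit: $351,350 is at or above $343,200, so the credit is $0.
Total: $725 + $0 + $362 + $0 = $1,087.

$1,087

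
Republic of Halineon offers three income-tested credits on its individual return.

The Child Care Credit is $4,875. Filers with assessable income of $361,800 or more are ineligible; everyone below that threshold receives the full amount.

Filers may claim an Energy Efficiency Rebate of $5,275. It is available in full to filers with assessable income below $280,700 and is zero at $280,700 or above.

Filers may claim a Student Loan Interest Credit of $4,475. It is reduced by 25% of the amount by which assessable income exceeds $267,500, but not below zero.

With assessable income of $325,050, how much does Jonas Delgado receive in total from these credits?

$4,875

Child Care Credit: $325,050 is below the $361,800 cutoff, so the full $4,875 applies.
Energy Efficiency Rebate: $325,050 meets or exceeds the $280,700 cutoff, so the credit is $0.
Student Loan Interest Credit: 25% of the $57,550 excess over $267,500 is $14,387.50 ≥ base, so the credit is $0.
Total: $4,875 + $0 + $0 = $4,875.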